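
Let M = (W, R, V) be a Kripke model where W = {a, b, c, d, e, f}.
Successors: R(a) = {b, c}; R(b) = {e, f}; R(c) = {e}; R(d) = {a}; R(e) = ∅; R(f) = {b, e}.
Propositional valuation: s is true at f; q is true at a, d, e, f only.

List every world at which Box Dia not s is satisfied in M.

Let φ = Box Dia not s. Evaluate φ at each world:
  a (successors {b, c}): φ is true.
  b (successors {e, f}): φ is false.
  c (successors {e}): φ is false.
  d (successors {a}): φ is true.
  e (successors ∅): φ is true.
  f (successors {b, e}): φ is false.
For instance, at c:
  At c: Box Dia not s requires Dia not s at every successor {e}.
    Dia not s fails at e, so Box Dia not s is false at c.
      At e: no accessible worlds, so Dia not s is false.
Satisfying worlds: {a, d, e}

a, d, e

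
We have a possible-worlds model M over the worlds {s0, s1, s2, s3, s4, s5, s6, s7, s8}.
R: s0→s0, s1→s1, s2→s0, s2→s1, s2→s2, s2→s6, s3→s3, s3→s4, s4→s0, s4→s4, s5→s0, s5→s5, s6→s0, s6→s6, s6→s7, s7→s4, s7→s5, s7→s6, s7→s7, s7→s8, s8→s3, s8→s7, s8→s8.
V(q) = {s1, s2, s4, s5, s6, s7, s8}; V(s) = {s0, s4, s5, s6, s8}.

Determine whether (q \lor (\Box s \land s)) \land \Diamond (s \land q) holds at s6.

Yes

At s6: q \lor (\Box s \land s) is true, \Diamond (s \land q) is true, so (q \lor (\Box s \land s)) \land \Diamond (s \land q) is true.
  At s6: q is true, \Box s \land s is false, so q \lor (\Box s \land s) is true.
    At s6: \Box s is false, s is true, so \Box s \land s is false.
      At s6: \Box s requires s at every successor {s0, s6, s7}.
        s fails at s7, so \Box s is false at s6.
  At s6: \Diamond (s \land q) requires s \land q at some successor in {s0, s6, s7}.
    s \land q holds at s6, so \Diamond (s \land q) is true at s6.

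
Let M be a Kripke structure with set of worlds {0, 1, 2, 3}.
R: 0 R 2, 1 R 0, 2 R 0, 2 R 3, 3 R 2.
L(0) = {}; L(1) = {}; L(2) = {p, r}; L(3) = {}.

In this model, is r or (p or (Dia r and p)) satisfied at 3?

No

At 3: r is false, p or (Dia r and p) is false, so r or (p or (Dia r and p)) is false.
  At 3: p is false, Dia r and p is false, so p or (Dia r and p) is false.
    At 3: Dia r is true, p is false, so Dia r and p is false.
      At 3: Dia r requires r at some successor in {2}.
        r holds at 2, so Dia r is true at 3.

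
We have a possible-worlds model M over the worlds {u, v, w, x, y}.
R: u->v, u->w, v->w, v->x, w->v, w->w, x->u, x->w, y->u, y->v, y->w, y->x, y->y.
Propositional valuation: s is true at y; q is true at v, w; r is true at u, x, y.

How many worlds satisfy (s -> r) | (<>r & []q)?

5

Let φ = (s -> r) | (<>r & []q). Evaluate φ at each world:
  u (successors {v, w}): φ is true.
  v (successors {w, x}): φ is true.
  w (successors {v, w}): φ is true.
  x (successors {u, w}): φ is true.
  y (successors {u, v, w, x, y}): φ is true.
For instance, at y:
  At y: s -> r is true, <>r & []q is false, so (s -> r) | (<>r & []q) is true.
    At y: <>r is true, []q is false, so <>r & []q is false.
      At y: <>r requires r at some successor in {u, v, w, x, y}.
        r holds at u, so <>r is true at y.
      At y: []q requires q at every successor {u, v, w, x, y}.
        q fails at u, so []q is false at y.
Satisfying worlds: {u, v, w, x, y}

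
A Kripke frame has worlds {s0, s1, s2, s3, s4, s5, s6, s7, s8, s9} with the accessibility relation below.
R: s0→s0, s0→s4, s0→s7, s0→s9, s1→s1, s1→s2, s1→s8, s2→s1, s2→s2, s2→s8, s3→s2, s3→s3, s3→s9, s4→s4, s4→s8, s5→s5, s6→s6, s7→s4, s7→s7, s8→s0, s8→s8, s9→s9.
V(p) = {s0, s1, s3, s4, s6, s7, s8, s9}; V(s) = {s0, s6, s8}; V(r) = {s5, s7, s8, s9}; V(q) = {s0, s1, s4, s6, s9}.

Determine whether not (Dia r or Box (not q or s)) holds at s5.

At s5: Dia r or Box (not q or s) is true, so not (Dia r or Box (not q or s)) is false.
  At s5: Dia r is true, Box (not q or s) is true, so Dia r or Box (not q or s) is true.
    At s5: Dia r requires r at some successor in {s5}.
      r holds at s5, so Dia r is true at s5.
    At s5: Box (not q or s) requires not q or s at every successor {s5}.
      At s5: not q or s is true.
    So Box (not q or s) is true at s5.

No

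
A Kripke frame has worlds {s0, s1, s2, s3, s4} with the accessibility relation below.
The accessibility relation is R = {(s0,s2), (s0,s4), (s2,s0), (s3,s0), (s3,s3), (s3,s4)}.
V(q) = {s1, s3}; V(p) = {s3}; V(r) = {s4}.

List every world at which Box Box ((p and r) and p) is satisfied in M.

Let φ = Box Box ((p and r) and p). Evaluate φ at each world:
  s0 (successors {s2, s4}): φ is false.
  s1 (successors ∅): φ is true.
  s2 (successors {s0}): φ is false.
  s3 (successors {s0, s3, s4}): φ is false.
  s4 (successors ∅): φ is true.
For instance, at s2:
  At s2: Box Box ((p and r) and p) requires Box ((p and r) and p) at every successor {s0}.
    Box ((p and r) and p) fails at s0, so Box Box ((p and r) and p) is false at s2.
      At s0: Box ((p and r) and p) requires (p and r) and p at every successor {s2, s4}.
        (p and r) and p fails at s2, so Box ((p and r) and p) is false at s0.
Satisfying worlds: {s1, s4}

s1, s4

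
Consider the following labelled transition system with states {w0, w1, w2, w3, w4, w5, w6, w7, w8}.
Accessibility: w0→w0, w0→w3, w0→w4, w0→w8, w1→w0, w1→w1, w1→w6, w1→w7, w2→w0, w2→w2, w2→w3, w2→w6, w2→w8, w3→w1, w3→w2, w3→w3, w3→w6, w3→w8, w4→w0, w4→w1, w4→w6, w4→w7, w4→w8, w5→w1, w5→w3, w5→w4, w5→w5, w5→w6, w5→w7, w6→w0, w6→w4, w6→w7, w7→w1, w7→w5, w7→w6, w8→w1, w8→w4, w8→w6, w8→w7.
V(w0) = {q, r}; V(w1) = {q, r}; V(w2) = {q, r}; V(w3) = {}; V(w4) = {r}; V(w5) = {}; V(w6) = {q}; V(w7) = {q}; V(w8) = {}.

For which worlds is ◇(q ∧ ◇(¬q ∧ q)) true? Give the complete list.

Let φ = ◇(q ∧ ◇(¬q ∧ q)). Evaluate φ at each world:
  w0 (successors {w0, w3, w4, w8}): φ is false.
  w1 (successors {w0, w1, w6, w7}): φ is false.
  w2 (successors {w0, w2, w3, w6, w8}): φ is false.
  w3 (successors {w1, w2, w3, w6, w8}): φ is false.
  w4 (successors {w0, w1, w6, w7, w8}): φ is false.
  w5 (successors {w1, w3, w4, w5, w6, w7}): φ is false.
  w6 (successors {w0, w4, w7}): φ is false.
  w7 (successors {w1, w5, w6}): φ is false.
  w8 (successors {w1, w4, w6, w7}): φ is false.
For instance, at w8:
  At w8: ◇(q ∧ ◇(¬q ∧ q)) requires q ∧ ◇(¬q ∧ q) at some successor in {w1, w4, w6, w7}.
    At w1: q ∧ ◇(¬q ∧ q) is false.
    At w4: q ∧ ◇(¬q ∧ q) is false.
    At w6: q ∧ ◇(¬q ∧ q) is false.
    At w7: q ∧ ◇(¬q ∧ q) is false.
  So ◇(q ∧ ◇(¬q ∧ q)) is false at w8.
Satisfying worlds: none.

none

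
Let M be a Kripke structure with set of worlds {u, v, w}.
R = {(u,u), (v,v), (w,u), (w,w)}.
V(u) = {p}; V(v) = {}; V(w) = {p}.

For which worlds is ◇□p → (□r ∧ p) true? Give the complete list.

v

Recall that □ψ holds at a world iff ψ holds at every accessible world, and ◇ψ holds iff ψ holds at some accessible world.
Let φ = ◇□p → (□r ∧ p). Evaluate φ at each world:
  u (successors {u}): φ is false.
  v (successors {v}): φ is true.
  w (successors {u, w}): φ is false.
For instance, at v:
  At v: ◇□p is false, □r ∧ p is false, so ◇□p → (□r ∧ p) is true.
    At v: ◇□p requires □p at some successor in {v}.
      At v: □p is false.
    So ◇□p is false at v.
    At v: □r is false, p is false, so □r ∧ p is false.
      At v: □r requires r at every successor {v}.
        r fails at v, so □r is false at v.
Satisfying worlds: {v}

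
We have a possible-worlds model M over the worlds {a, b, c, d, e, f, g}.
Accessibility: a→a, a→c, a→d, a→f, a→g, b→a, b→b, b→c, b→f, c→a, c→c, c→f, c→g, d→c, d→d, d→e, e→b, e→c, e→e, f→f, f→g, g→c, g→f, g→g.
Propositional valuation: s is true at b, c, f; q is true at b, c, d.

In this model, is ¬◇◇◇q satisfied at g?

At g: ◇◇◇q is true, so ¬◇◇◇q is false.
  At g: ◇◇◇q requires ◇◇q at some successor in {c, f, g}.
    ◇◇q holds at c, so ◇◇◇q is true at g.
      At c: ◇◇q requires ◇q at some successor in {a, c, f, g}.
        ◇q holds at a, so ◇◇q is true at c.

No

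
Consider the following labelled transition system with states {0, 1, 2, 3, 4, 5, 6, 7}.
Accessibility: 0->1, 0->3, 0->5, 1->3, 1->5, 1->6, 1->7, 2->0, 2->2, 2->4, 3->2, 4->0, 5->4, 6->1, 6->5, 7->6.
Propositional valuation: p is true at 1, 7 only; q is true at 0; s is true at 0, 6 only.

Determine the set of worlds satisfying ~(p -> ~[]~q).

1, 7

Recall that []ψ holds at a world iff ψ holds at every accessible world, and <>ψ holds iff ψ holds at some accessible world.
Let φ = ~(p -> ~[]~q). Evaluate φ at each world:
  0 (successors {1, 3, 5}): φ is false.
  1 (successors {3, 5, 6, 7}): φ is true.
  2 (successors {0, 2, 4}): φ is false.
  3 (successors {2}): φ is false.
  4 (successors {0}): φ is false.
  5 (successors {4}): φ is false.
  6 (successors {1, 5}): φ is false.
  7 (successors {6}): φ is true.
For instance, at 0:
  At 0: p -> ~[]~q is true, so ~(p -> ~[]~q) is false.
    At 0: p is false, ~[]~q is false, so p -> ~[]~q is true.
      At 0: []~q is true, so ~[]~q is false.
Satisfying worlds: {1, 7}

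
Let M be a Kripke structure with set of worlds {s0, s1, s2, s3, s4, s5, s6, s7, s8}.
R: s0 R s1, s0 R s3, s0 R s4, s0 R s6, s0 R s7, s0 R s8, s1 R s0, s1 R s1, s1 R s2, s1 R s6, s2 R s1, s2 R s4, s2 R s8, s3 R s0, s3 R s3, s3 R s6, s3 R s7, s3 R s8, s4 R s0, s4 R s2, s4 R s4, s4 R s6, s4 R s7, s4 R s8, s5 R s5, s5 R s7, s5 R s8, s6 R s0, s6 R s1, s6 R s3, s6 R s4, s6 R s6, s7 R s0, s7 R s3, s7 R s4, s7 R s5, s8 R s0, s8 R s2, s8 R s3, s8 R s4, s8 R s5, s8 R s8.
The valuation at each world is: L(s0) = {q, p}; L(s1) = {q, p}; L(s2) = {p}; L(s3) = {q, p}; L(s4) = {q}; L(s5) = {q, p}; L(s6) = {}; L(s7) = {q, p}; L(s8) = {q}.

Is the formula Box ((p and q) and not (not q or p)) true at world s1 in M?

At s1: Box ((p and q) and not (not q or p)) requires (p and q) and not (not q or p) at every successor {s0, s1, s2, s6}.
  (p and q) and not (not q or p) fails at s0, so Box ((p and q) and not (not q or p)) is false at s1.

No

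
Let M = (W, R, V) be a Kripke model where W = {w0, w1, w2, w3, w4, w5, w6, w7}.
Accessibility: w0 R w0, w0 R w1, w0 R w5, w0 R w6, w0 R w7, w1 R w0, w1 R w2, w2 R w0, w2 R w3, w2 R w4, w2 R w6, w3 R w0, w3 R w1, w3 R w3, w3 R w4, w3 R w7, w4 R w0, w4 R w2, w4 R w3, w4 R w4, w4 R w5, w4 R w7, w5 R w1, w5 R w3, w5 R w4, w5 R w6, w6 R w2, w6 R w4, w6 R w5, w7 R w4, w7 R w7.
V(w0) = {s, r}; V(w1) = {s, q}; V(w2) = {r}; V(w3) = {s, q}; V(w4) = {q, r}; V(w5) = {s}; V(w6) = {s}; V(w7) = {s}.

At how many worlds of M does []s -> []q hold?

Let φ = []s -> []q. Evaluate φ at each world:
  w0 (successors {w0, w1, w5, w6, w7}): φ is false.
  w1 (successors {w0, w2}): φ is true.
  w2 (successors {w0, w3, w4, w6}): φ is true.
  w3 (successors {w0, w1, w3, w4, w7}): φ is true.
  w4 (successors {w0, w2, w3, w4, w5, w7}): φ is true.
  w5 (successors {w1, w3, w4, w6}): φ is true.
  w6 (successors {w2, w4, w5}): φ is true.
  w7 (successors {w4, w7}): φ is true.
For instance, at w2:
  At w2: []s is false, []q is false, so []s -> []q is true.
    At w2: []s requires s at every successor {w0, w3, w4, w6}.
      s fails at w4, so []s is false at w2.
    At w2: []q requires q at every successor {w0, w3, w4, w6}.
      q fails at w0, so []q is false at w2.
Satisfying worlds: {w1, w2, w3, w4, w5, w6, w7}

7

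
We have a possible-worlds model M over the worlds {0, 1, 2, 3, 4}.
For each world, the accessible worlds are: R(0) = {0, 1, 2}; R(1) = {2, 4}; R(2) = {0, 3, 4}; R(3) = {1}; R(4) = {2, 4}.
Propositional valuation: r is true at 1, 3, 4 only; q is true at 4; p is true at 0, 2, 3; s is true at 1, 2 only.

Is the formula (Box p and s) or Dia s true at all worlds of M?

No

Recall that Box ψ holds at a world iff ψ holds at every accessible world, and Dia ψ holds iff ψ holds at some accessible world.
Let φ = (Box p and s) or Dia s. Evaluate φ at each world:
  0 (successors {0, 1, 2}): φ is true.
  1 (successors {2, 4}): φ is true.
  2 (successors {0, 3, 4}): φ is false.
  3 (successors {1}): φ is true.
  4 (successors {2, 4}): φ is true.
Detail at 2 (counterexample):
  At 2: Box p and s is false, Dia s is false, so (Box p and s) or Dia s is false.
    At 2: Box p is false, s is true, so Box p and s is false.
      At 2: Box p requires p at every successor {0, 3, 4}.
        p fails at 4, so Box p is false at 2.
    At 2: Dia s requires s at some successor in {0, 3, 4}.
      At 0: s is false.
      At 3: s is false.
      At 4: s is false.
    So Dia s is false at 2.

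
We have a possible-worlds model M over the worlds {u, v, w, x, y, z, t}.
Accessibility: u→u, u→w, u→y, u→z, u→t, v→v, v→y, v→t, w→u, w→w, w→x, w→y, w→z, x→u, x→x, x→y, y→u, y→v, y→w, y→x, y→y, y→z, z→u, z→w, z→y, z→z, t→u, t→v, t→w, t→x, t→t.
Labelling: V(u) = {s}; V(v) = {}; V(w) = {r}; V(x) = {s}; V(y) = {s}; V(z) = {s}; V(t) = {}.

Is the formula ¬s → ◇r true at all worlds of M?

Let φ = ¬s → ◇r. Evaluate φ at each world:
  u (successors {u, w, y, z, t}): φ is true.
  v (successors {v, y, t}): φ is false.
  w (successors {u, w, x, y, z}): φ is true.
  x (successors {u, x, y}): φ is true.
  y (successors {u, v, w, x, y, z}): φ is true.
  z (successors {u, w, y, z}): φ is true.
  t (successors {u, v, w, x, t}): φ is true.
Detail at v (counterexample):
  At v: ¬s is true, ◇r is false, so ¬s → ◇r is false.
    At v: ◇r requires r at some successor in {v, y, t}.
      At v: r is false.
      At y: r is false.
      At t: r is false.
    So ◇r is false at v.

No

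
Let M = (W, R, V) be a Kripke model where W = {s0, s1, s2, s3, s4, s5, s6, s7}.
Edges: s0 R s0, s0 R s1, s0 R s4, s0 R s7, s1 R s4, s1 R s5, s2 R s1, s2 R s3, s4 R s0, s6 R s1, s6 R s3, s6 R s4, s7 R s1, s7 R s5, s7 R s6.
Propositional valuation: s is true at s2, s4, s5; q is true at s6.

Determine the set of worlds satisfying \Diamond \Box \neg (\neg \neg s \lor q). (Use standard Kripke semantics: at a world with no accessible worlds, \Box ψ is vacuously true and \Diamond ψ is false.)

s0, s1, s2, s6, s7

Let φ = \Diamond \Box \neg (\neg \neg s \lor q). Evaluate φ at each world:
  s0 (successors {s0, s1, s4, s7}): φ is true.
  s1 (successors {s4, s5}): φ is true.
  s2 (successors {s1, s3}): φ is true.
  s3 (successors ∅): φ is false.
  s4 (successors {s0}): φ is false.
  s5 (successors ∅): φ is false.
  s6 (successors {s1, s3, s4}): φ is true.
  s7 (successors {s1, s5, s6}): φ is true.
For instance, at s4:
  At s4: \Diamond \Box \neg (\neg \neg s \lor q) requires \Box \neg (\neg \neg s \lor q) at some successor in {s0}.
    At s0: \Box \neg (\neg \neg s \lor q) is false.
  So \Diamond \Box \neg (\neg \neg s \lor q) is false at s4.
Satisfying worlds: {s0, s1, s2, s6, s7}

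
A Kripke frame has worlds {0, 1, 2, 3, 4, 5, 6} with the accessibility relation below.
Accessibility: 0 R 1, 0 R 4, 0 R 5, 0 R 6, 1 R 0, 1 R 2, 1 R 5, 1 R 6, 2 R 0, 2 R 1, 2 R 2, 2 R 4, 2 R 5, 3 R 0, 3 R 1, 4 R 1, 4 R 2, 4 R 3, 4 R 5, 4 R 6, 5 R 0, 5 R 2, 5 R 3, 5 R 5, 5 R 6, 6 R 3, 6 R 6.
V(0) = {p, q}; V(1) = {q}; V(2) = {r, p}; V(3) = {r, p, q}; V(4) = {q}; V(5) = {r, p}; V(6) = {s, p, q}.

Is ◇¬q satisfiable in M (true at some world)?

Recall that ◇ψ holds at a world iff ψ holds at some accessible world.
Let φ = ◇¬q. Evaluate φ at each world:
  0 (successors {1, 4, 5, 6}): φ is true.
  1 (successors {0, 2, 5, 6}): φ is true.
  2 (successors {0, 1, 2, 4, 5}): φ is true.
  3 (successors {0, 1}): φ is false.
  4 (successors {1, 2, 3, 5, 6}): φ is true.
  5 (successors {0, 2, 3, 5, 6}): φ is true.
  6 (successors {3, 6}): φ is false.
Detail at 0 (witness):
  At 0: ◇¬q requires ¬q at some successor in {1, 4, 5, 6}.
    ¬q holds at 5, so ◇¬q is true at 0.

Yes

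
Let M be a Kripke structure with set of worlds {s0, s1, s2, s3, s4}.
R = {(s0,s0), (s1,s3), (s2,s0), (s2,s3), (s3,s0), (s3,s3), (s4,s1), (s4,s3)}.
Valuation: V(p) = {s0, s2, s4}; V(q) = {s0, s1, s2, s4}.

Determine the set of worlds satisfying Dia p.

Let φ = Dia p. Evaluate φ at each world:
  s0 (successors {s0}): φ is true.
  s1 (successors {s3}): φ is false.
  s2 (successors {s0, s3}): φ is true.
  s3 (successors {s0, s3}): φ is true.
  s4 (successors {s1, s3}): φ is false.
For instance, at s0:
  At s0: Dia p requires p at some successor in {s0}.
    p holds at s0, so Dia p is true at s0.
Satisfying worlds: {s0, s2, s3}

s0, s2, s3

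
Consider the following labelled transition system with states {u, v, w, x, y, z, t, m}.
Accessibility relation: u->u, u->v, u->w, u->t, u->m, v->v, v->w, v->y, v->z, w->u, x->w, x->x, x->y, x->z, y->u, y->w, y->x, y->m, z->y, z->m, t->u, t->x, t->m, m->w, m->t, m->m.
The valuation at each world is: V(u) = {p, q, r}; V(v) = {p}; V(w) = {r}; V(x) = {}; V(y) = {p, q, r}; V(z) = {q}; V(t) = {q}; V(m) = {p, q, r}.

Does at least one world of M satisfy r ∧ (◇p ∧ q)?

Yes

Let φ = r ∧ (◇p ∧ q). Evaluate φ at each world:
  u (successors {u, v, w, t, m}): φ is true.
  v (successors {v, w, y, z}): φ is false.
  w (successors {u}): φ is false.
  x (successors {w, x, y, z}): φ is false.
  y (successors {u, w, x, m}): φ is true.
  z (successors {y, m}): φ is false.
  t (successors {u, x, m}): φ is false.
  m (successors {w, t, m}): φ is true.
Detail at u (witness):
  At u: r is true, ◇p ∧ q is true, so r ∧ (◇p ∧ q) is true.
    At u: ◇p is true, q is true, so ◇p ∧ q is true.
      At u: ◇p requires p at some successor in {u, v, w, t, m}.
        p holds at u, so ◇p is true at u.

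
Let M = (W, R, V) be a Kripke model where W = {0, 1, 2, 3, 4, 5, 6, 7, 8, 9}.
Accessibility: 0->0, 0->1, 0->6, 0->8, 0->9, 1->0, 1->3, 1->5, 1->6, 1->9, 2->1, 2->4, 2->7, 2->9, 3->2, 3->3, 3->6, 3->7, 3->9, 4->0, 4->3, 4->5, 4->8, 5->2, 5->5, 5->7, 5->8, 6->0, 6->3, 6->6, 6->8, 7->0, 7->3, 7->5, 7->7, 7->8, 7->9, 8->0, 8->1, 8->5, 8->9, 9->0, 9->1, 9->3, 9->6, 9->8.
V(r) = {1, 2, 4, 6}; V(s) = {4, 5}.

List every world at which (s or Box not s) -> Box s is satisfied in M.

1, 2, 7, 8

Let φ = (s or Box not s) -> Box s. Evaluate φ at each world:
  0 (successors {0, 1, 6, 8, 9}): φ is false.
  1 (successors {0, 3, 5, 6, 9}): φ is true.
  2 (successors {1, 4, 7, 9}): φ is true.
  3 (successors {2, 3, 6, 7, 9}): φ is false.
  4 (successors {0, 3, 5, 8}): φ is false.
  5 (successors {2, 5, 7, 8}): φ is false.
  6 (successors {0, 3, 6, 8}): φ is false.
  7 (successors {0, 3, 5, 7, 8, 9}): φ is true.
  8 (successors {0, 1, 5, 9}): φ is true.
  9 (successors {0, 1, 3, 6, 8}): φ is false.
For instance, at 8:
  At 8: s or Box not s is false, Box s is false, so (s or Box not s) -> Box s is true.
    At 8: s is false, Box not s is false, so s or Box not s is false.
      At 8: Box not s requires not s at every successor {0, 1, 5, 9}.
        not s fails at 5, so Box not s is false at 8.
    At 8: Box s requires s at every successor {0, 1, 5, 9}.
      s fails at 0, so Box s is false at 8.
Satisfying worlds: {1, 2, 7, 8}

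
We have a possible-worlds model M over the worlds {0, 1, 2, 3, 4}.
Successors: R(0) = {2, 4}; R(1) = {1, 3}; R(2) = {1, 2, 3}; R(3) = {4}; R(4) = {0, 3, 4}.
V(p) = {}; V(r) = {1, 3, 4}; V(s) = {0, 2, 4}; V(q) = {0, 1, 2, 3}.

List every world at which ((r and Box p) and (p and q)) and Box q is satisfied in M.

Let φ = ((r and Box p) and (p and q)) and Box q. Evaluate φ at each world:
  0 (successors {2, 4}): φ is false.
  1 (successors {1, 3}): φ is false.
  2 (successors {1, 2, 3}): φ is false.
  3 (successors {4}): φ is false.
  4 (successors {0, 3, 4}): φ is false.
For instance, at 0:
  At 0: (r and Box p) and (p and q) is false, Box q is false, so ((r and Box p) and (p and q)) and Box q is false.
    At 0: r and Box p is false, p and q is false, so (r and Box p) and (p and q) is false.
      At 0: r is false, Box p is false, so r and Box p is false.
    At 0: Box q requires q at every successor {2, 4}.
      q fails at 4, so Box q is false at 0.
Satisfying worlds: none.

none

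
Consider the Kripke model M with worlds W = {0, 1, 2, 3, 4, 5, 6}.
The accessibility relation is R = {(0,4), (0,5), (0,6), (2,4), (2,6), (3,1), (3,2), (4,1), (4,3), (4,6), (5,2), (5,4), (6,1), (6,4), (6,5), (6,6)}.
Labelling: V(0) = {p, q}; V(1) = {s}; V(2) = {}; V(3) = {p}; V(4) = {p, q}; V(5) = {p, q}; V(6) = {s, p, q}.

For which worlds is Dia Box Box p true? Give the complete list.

Recall that Box ψ holds at a world iff ψ holds at every accessible world, and Dia ψ holds iff ψ holds at some accessible world.
Let φ = Dia Box Box p. Evaluate φ at each world:
  0 (successors {4, 5, 6}): φ is false.
  1 (successors ∅): φ is false.
  2 (successors {4, 6}): φ is false.
  3 (successors {1, 2}): φ is true.
  4 (successors {1, 3, 6}): φ is true.
  5 (successors {2, 4}): φ is false.
  6 (successors {1, 4, 5, 6}): φ is true.
For instance, at 4:
  At 4: Dia Box Box p requires Box Box p at some successor in {1, 3, 6}.
    Box Box p holds at 1, so Dia Box Box p is true at 4.
      At 1: no accessible worlds, so Box Box p holds vacuously.
Satisfying worlds: {3, 4, 6}

3, 4, 6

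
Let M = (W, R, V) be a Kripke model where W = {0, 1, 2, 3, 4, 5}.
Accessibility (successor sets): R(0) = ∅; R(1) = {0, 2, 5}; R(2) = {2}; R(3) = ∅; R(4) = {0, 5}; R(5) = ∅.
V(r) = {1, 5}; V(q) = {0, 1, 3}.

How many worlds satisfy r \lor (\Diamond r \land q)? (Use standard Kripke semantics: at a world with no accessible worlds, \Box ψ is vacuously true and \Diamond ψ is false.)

Let φ = r \lor (\Diamond r \land q). Evaluate φ at each world:
  0 (successors ∅): φ is false.
  1 (successors {0, 2, 5}): φ is true.
  2 (successors {2}): φ is false.
  3 (successors ∅): φ is false.
  4 (successors {0, 5}): φ is false.
  5 (successors ∅): φ is true.
For instance, at 1:
  At 1: r is true, \Diamond r \land q is true, so r \lor (\Diamond r \land q) is true.
    At 1: \Diamond r is true, q is true, so \Diamond r \land q is true.
      At 1: \Diamond r requires r at some successor in {0, 2, 5}.
        r holds at 5, so \Diamond r is true at 1.
Satisfying worlds: {1, 5}

2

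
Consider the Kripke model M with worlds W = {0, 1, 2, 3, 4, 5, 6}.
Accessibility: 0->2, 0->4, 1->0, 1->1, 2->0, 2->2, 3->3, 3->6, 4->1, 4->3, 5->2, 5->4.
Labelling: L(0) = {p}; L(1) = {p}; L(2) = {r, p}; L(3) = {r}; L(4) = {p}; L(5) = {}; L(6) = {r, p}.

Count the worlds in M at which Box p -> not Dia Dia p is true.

3

Let φ = Box p -> not Dia Dia p. Evaluate φ at each world:
  0 (successors {2, 4}): φ is false.
  1 (successors {0, 1}): φ is false.
  2 (successors {0, 2}): φ is false.
  3 (successors {3, 6}): φ is true.
  4 (successors {1, 3}): φ is true.
  5 (successors {2, 4}): φ is false.
  6 (successors ∅): φ is true.
For instance, at 5:
  At 5: Box p is true, not Dia Dia p is false, so Box p -> not Dia Dia p is false.
    At 5: Box p requires p at every successor {2, 4}.
      At 2: p is true.
      At 4: p is true.
    So Box p is true at 5.
    At 5: Dia Dia p is true, so not Dia Dia p is false.
      At 5: Dia Dia p requires Dia p at some successor in {2, 4}.
        Dia p holds at 2, so Dia Dia p is true at 5.
Satisfying worlds: {3, 4, 6}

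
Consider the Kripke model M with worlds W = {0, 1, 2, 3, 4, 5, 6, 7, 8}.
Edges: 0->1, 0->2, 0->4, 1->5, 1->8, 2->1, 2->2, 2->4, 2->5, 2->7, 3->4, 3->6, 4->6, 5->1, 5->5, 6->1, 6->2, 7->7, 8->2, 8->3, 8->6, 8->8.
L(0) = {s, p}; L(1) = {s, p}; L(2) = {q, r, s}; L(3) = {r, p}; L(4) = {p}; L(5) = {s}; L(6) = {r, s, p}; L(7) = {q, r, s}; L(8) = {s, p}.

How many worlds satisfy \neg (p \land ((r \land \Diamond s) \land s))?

8

Let φ = \neg (p \land ((r \land \Diamond s) \land s)). Evaluate φ at each world:
  0 (successors {1, 2, 4}): φ is true.
  1 (successors {5, 8}): φ is true.
  2 (successors {1, 2, 4, 5, 7}): φ is true.
  3 (successors {4, 6}): φ is true.
  4 (successors {6}): φ is true.
  5 (successors {1, 5}): φ is true.
  6 (successors {1, 2}): φ is false.
  7 (successors {7}): φ is true.
  8 (successors {2, 3, 6, 8}): φ is true.
For instance, at 0:
  At 0: p \land ((r \land \Diamond s) \land s) is false, so \neg (p \land ((r \land \Diamond s) \land s)) is true.
    At 0: p is true, (r \land \Diamond s) \land s is false, so p \land ((r \land \Diamond s) \land s) is false.
      At 0: r \land \Diamond s is false, s is true, so (r \land \Diamond s) \land s is false.
Satisfying worlds: {0, 1, 2, 3, 4, 5, 7, 8}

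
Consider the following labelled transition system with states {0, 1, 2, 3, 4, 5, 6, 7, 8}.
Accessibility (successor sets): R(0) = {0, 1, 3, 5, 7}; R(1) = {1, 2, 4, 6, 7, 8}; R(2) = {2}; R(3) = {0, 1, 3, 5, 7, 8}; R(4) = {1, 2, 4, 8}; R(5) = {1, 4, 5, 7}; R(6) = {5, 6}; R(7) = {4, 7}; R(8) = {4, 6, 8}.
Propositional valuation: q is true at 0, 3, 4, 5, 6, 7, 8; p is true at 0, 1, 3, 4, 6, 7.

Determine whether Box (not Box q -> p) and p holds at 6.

Recall that Box ψ holds at a world iff ψ holds at every accessible world, and Dia ψ holds iff ψ holds at some accessible world.
At 6: Box (not Box q -> p) is false, p is true, so Box (not Box q -> p) and p is false.
  At 6: Box (not Box q -> p) requires not Box q -> p at every successor {5, 6}.
    not Box q -> p fails at 5, so Box (not Box q -> p) is false at 6.
      At 5: not Box q is true, p is false, so not Box q -> p is false.

No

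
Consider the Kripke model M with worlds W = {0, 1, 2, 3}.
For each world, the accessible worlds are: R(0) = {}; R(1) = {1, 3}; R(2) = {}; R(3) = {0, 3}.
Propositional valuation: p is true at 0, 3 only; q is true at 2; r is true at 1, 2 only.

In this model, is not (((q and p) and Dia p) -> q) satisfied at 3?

No

Recall that Dia ψ holds at a world iff ψ holds at some accessible world.
At 3: ((q and p) and Dia p) -> q is true, so not (((q and p) and Dia p) -> q) is false.
  At 3: (q and p) and Dia p is false, q is false, so ((q and p) and Dia p) -> q is true.
    At 3: q and p is false, Dia p is true, so (q and p) and Dia p is false.
      At 3: Dia p requires p at some successor in {0, 3}.
        p holds at 0, so Dia p is true at 3.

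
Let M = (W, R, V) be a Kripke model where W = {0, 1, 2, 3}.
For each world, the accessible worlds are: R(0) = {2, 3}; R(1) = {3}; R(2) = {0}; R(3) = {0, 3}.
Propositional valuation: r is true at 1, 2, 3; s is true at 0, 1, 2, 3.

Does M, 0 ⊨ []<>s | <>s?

Recall that []ψ holds at a world iff ψ holds at every accessible world, and <>ψ holds iff ψ holds at some accessible world.
At 0: []<>s is true, <>s is true, so []<>s | <>s is true.
  At 0: []<>s requires <>s at every successor {2, 3}.
      At 2: <>s requires s at some successor in {0}.
        s holds at 0, so <>s is true at 2.
      At 3: <>s requires s at some successor in {0, 3}.
        s holds at 0, so <>s is true at 3.
  So []<>s is true at 0.
  At 0: <>s requires s at some successor in {2, 3}.
    s holds at 2, so <>s is true at 0.

Yes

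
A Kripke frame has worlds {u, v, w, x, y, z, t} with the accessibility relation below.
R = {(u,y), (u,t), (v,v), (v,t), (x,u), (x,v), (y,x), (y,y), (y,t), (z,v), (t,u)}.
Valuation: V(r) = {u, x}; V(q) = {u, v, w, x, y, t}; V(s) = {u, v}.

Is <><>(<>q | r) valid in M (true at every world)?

Recall that <>ψ holds at a world iff ψ holds at some accessible world.
Let φ = <><>(<>q | r). Evaluate φ at each world:
  u (successors {y, t}): φ is true.
  v (successors {v, t}): φ is true.
  w (successors ∅): φ is false.
  x (successors {u, v}): φ is true.
  y (successors {x, y, t}): φ is true.
  z (successors {v}): φ is true.
  t (successors {u}): φ is true.
Detail at w (counterexample):
  At w: no accessible worlds, so <><>(<>q | r) is false.

No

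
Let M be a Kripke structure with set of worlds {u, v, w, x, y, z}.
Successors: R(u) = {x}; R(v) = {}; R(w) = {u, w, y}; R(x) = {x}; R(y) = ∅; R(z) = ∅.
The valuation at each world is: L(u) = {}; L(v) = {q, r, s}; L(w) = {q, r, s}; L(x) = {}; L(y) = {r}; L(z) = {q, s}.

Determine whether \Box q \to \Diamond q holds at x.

At x: \Box q is false, \Diamond q is false, so \Box q \to \Diamond q is true.
  At x: \Box q requires q at every successor {x}.
    q fails at x, so \Box q is false at x.
  At x: \Diamond q requires q at some successor in {x}.
    At x: q is false.
  So \Diamond q is false at x.

Yes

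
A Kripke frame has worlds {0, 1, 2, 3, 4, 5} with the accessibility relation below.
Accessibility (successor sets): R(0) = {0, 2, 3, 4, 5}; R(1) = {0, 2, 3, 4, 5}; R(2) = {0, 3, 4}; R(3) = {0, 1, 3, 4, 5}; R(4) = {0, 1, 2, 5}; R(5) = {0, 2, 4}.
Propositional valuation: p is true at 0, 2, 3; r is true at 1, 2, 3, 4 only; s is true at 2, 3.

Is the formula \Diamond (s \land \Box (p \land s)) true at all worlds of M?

No

Let φ = \Diamond (s \land \Box (p \land s)). Evaluate φ at each world:
  0 (successors {0, 2, 3, 4, 5}): φ is false.
  1 (successors {0, 2, 3, 4, 5}): φ is false.
  2 (successors {0, 3, 4}): φ is false.
  3 (successors {0, 1, 3, 4, 5}): φ is false.
  4 (successors {0, 1, 2, 5}): φ is false.
  5 (successors {0, 2, 4}): φ is false.
Detail at 0 (counterexample):
  At 0: \Diamond (s \land \Box (p \land s)) requires s \land \Box (p \land s) at some successor in {0, 2, 3, 4, 5}.
    At 0: s \land \Box (p \land s) is false.
    At 2: s \land \Box (p \land s) is false.
    At 3: s \land \Box (p \land s) is false.
    At 4: s \land \Box (p \land s) is false.
    At 5: s \land \Box (p \land s) is false.
  So \Diamond (s \land \Box (p \land s)) is false at 0.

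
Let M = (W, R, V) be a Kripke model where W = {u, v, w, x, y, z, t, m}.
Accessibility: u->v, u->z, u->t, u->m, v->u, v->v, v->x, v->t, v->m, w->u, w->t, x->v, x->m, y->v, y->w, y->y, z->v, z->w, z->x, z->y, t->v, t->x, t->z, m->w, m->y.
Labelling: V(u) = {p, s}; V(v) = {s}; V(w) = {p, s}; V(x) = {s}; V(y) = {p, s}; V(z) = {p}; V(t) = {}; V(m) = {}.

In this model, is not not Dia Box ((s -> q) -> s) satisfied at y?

Yes

At y: not Dia Box ((s -> q) -> s) is false, so not not Dia Box ((s -> q) -> s) is true.
  At y: Dia Box ((s -> q) -> s) is true, so not Dia Box ((s -> q) -> s) is false.
    At y: Dia Box ((s -> q) -> s) requires Box ((s -> q) -> s) at some successor in {v, w, y}.
      Box ((s -> q) -> s) holds at y, so Dia Box ((s -> q) -> s) is true at y.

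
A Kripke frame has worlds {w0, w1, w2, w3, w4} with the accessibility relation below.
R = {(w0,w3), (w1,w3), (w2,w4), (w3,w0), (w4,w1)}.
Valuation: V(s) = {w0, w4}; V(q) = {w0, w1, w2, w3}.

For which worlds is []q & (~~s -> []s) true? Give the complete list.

w1, w3

Recall that []ψ holds at a world iff ψ holds at every accessible world, and <>ψ holds iff ψ holds at some accessible world.
Let φ = []q & (~~s -> []s). Evaluate φ at each world:
  w0 (successors {w3}): φ is false.
  w1 (successors {w3}): φ is true.
  w2 (successors {w4}): φ is false.
  w3 (successors {w0}): φ is true.
  w4 (successors {w1}): φ is false.
For instance, at w3:
  At w3: []q is true, ~~s -> []s is true, so []q & (~~s -> []s) is true.
    At w3: []q requires q at every successor {w0}.
      At w0: q is true.
    So []q is true at w3.
    At w3: ~~s is false, []s is true, so ~~s -> []s is true.
      At w3: []s requires s at every successor {w0}.
        At w0: s is true.
      So []s is true at w3.
Satisfying worlds: {w1, w3}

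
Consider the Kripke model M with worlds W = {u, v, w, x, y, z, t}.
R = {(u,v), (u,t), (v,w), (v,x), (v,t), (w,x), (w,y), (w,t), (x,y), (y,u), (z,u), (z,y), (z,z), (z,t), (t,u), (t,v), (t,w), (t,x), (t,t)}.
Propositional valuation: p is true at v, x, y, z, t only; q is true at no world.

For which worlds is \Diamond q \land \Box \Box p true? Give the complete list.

none

Recall that \Box ψ holds at a world iff ψ holds at every accessible world, and \Diamond ψ holds iff ψ holds at some accessible world.
Let φ = \Diamond q \land \Box \Box p. Evaluate φ at each world:
  u (successors {v, t}): φ is false.
  v (successors {w, x, t}): φ is false.
  w (successors {x, y, t}): φ is false.
  x (successors {y}): φ is false.
  y (successors {u}): φ is false.
  z (successors {u, y, z, t}): φ is false.
  t (successors {u, v, w, x, t}): φ is false.
For instance, at v:
  At v: \Diamond q is false, \Box \Box p is false, so \Diamond q \land \Box \Box p is false.
    At v: \Diamond q requires q at some successor in {w, x, t}.
      At w: q is false.
      At x: q is false.
      At t: q is false.
    So \Diamond q is false at v.
    At v: \Box \Box p requires \Box p at every successor {w, x, t}.
      \Box p fails at t, so \Box \Box p is false at v.
Satisfying worlds: none.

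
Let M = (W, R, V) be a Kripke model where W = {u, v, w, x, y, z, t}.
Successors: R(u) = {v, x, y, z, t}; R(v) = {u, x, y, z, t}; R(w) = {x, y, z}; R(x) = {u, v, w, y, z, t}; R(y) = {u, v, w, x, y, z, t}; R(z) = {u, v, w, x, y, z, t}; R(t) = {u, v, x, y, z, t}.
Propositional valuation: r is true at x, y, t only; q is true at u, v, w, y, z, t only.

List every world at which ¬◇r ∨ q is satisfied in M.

Let φ = ¬◇r ∨ q. Evaluate φ at each world:
  u (successors {v, x, y, z, t}): φ is true.
  v (successors {u, x, y, z, t}): φ is true.
  w (successors {x, y, z}): φ is true.
  x (successors {u, v, w, y, z, t}): φ is false.
  y (successors {u, v, w, x, y, z, t}): φ is true.
  z (successors {u, v, w, x, y, z, t}): φ is true.
  t (successors {u, v, x, y, z, t}): φ is true.
For instance, at w:
  At w: ¬◇r is false, q is true, so ¬◇r ∨ q is true.
    At w: ◇r is true, so ¬◇r is false.
      At w: ◇r requires r at some successor in {x, y, z}.
        r holds at x, so ◇r is true at w.
Satisfying worlds: {u, v, w, y, z, t}

u, v, w, y, z, t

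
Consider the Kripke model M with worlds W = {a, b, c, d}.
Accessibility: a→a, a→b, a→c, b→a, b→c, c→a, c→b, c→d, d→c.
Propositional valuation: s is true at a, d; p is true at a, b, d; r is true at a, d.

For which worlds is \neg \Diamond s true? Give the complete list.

d

Let φ = \neg \Diamond s. Evaluate φ at each world:
  a (successors {a, b, c}): φ is false.
  b (successors {a, c}): φ is false.
  c (successors {a, b, d}): φ is false.
  d (successors {c}): φ is true.
For instance, at d:
  At d: \Diamond s is false, so \neg \Diamond s is true.
    At d: \Diamond s requires s at some successor in {c}.
      At c: s is false.
    So \Diamond s is false at d.
Satisfying worlds: {d}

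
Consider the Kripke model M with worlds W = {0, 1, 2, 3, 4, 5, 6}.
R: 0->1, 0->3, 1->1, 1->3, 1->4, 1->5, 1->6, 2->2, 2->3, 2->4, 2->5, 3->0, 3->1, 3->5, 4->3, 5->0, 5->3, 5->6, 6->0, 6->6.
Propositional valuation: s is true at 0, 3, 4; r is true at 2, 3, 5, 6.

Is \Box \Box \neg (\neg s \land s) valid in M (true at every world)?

Recall that \Box ψ holds at a world iff ψ holds at every accessible world, and \Diamond ψ holds iff ψ holds at some accessible world.
Let φ = \Box \Box \neg (\neg s \land s). Evaluate φ at each world:
  0 (successors {1, 3}): φ is true.
  1 (successors {1, 3, 4, 5, 6}): φ is true.
  2 (successors {2, 3, 4, 5}): φ is true.
  3 (successors {0, 1, 5}): φ is true.
  4 (successors {3}): φ is true.
  5 (successors {0, 3, 6}): φ is true.
  6 (successors {0, 6}): φ is true.
For instance, at 5:
  At 5: \Box \Box \neg (\neg s \land s) requires \Box \neg (\neg s \land s) at every successor {0, 3, 6}.
      At 0: \Box \neg (\neg s \land s) requires \neg (\neg s \land s) at every successor {1, 3}.
        At 1: \neg (\neg s \land s) is true.
        At 3: \neg (\neg s \land s) is true.
      So \Box \neg (\neg s \land s) is true at 0.
      At 3: \Box \neg (\neg s \land s) requires \neg (\neg s \land s) at every successor {0, 1, 5}.
        At 0: \neg (\neg s \land s) is true.
        At 1: \neg (\neg s \land s) is true.
        At 5: \neg (\neg s \land s) is true.
      So \Box \neg (\neg s \land s) is true at 3.
      At 6: \Box \neg (\neg s \land s) requires \neg (\neg s \land s) at every successor {0, 6}.
        At 0: \neg (\neg s \land s) is true.
        At 6: \neg (\neg s \land s) is true.
      So \Box \neg (\neg s \land s) is true at 6.
  So \Box \Box \neg (\neg s \land s) is true at 5.

Yes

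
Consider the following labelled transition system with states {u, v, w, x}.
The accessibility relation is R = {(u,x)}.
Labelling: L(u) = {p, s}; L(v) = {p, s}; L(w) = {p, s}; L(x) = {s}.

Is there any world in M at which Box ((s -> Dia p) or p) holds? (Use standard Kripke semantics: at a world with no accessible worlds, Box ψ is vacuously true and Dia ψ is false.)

Yes

Let φ = Box ((s -> Dia p) or p). Evaluate φ at each world:
  u (successors {x}): φ is false.
  v (successors ∅): φ is true.
  w (successors ∅): φ is true.
  x (successors ∅): φ is true.
Detail at v (witness):
  At v: no accessible worlds, so Box ((s -> Dia p) or p) holds vacuously.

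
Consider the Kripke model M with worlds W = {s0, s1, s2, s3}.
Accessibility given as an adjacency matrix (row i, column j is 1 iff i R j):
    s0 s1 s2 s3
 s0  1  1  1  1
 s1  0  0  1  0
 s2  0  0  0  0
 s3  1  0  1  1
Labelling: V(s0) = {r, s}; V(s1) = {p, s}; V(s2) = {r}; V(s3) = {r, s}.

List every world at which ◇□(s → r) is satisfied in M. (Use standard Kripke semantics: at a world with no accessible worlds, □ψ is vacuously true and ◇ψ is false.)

s0, s1, s3

Let φ = ◇□(s → r). Evaluate φ at each world:
  s0 (successors {s0, s1, s2, s3}): φ is true.
  s1 (successors {s2}): φ is true.
  s2 (successors ∅): φ is false.
  s3 (successors {s0, s2, s3}): φ is true.
For instance, at s1:
  At s1: ◇□(s → r) requires □(s → r) at some successor in {s2}.
    □(s → r) holds at s2, so ◇□(s → r) is true at s1.
      At s2: no accessible worlds, so □(s → r) holds vacuously.
Satisfying worlds: {s0, s1, s3}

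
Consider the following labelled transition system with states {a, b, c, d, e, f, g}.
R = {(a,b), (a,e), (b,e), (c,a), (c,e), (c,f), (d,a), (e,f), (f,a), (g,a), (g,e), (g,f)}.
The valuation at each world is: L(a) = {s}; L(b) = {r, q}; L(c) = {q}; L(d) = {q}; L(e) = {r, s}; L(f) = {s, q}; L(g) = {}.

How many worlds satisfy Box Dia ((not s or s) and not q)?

3

Let φ = Box Dia ((not s or s) and not q). Evaluate φ at each world:
  a (successors {b, e}): φ is false.
  b (successors {e}): φ is false.
  c (successors {a, e, f}): φ is false.
  d (successors {a}): φ is true.
  e (successors {f}): φ is true.
  f (successors {a}): φ is true.
  g (successors {a, e, f}): φ is false.
For instance, at g:
  At g: Box Dia ((not s or s) and not q) requires Dia ((not s or s) and not q) at every successor {a, e, f}.
    Dia ((not s or s) and not q) fails at e, so Box Dia ((not s or s) and not q) is false at g.
      At e: Dia ((not s or s) and not q) requires (not s or s) and not q at some successor in {f}.
        At f: (not s or s) and not q is false.
      So Dia ((not s or s) and not q) is false at e.
Satisfying worlds: {d, e, f}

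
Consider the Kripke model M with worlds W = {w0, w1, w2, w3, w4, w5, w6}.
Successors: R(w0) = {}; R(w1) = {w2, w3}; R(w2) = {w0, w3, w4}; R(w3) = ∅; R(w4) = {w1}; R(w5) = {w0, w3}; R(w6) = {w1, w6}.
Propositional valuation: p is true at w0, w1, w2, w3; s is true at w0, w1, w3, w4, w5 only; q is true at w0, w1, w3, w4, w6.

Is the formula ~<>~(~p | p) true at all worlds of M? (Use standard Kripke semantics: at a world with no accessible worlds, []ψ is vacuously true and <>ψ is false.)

Yes

Let φ = ~<>~(~p | p). Evaluate φ at each world:
  w0 (successors ∅): φ is true.
  w1 (successors {w2, w3}): φ is true.
  w2 (successors {w0, w3, w4}): φ is true.
  w3 (successors ∅): φ is true.
  w4 (successors {w1}): φ is true.
  w5 (successors {w0, w3}): φ is true.
  w6 (successors {w1, w6}): φ is true.
For instance, at w6:
  At w6: <>~(~p | p) is false, so ~<>~(~p | p) is true.
    At w6: <>~(~p | p) requires ~(~p | p) at some successor in {w1, w6}.
      At w1: ~(~p | p) is false.
      At w6: ~(~p | p) is false.
    So <>~(~p | p) is false at w6.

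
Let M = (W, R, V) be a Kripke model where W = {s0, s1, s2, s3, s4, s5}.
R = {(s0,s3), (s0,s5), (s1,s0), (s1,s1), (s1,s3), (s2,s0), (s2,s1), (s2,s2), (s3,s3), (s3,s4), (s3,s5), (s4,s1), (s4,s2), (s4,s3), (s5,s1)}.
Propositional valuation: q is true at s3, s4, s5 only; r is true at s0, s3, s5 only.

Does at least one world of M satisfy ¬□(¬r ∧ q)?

Yes

Recall that □ψ holds at a world iff ψ holds at every accessible world, and ◇ψ holds iff ψ holds at some accessible world.
Let φ = ¬□(¬r ∧ q). Evaluate φ at each world:
  s0 (successors {s3, s5}): φ is true.
  s1 (successors {s0, s1, s3}): φ is true.
  s2 (successors {s0, s1, s2}): φ is true.
  s3 (successors {s3, s4, s5}): φ is true.
  s4 (successors {s1, s2, s3}): φ is true.
  s5 (successors {s1}): φ is true.
Detail at s0 (witness):
  At s0: □(¬r ∧ q) is false, so ¬□(¬r ∧ q) is true.
    At s0: □(¬r ∧ q) requires ¬r ∧ q at every successor {s3, s5}.
      ¬r ∧ q fails at s3, so □(¬r ∧ q) is false at s0.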